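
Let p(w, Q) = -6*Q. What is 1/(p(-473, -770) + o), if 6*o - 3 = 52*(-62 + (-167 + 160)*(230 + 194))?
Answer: -2/43279 ≈ -4.6212e-5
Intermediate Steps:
o = -52519/2 (o = ½ + (52*(-62 + (-167 + 160)*(230 + 194)))/6 = ½ + (52*(-62 - 7*424))/6 = ½ + (52*(-62 - 2968))/6 = ½ + (52*(-3030))/6 = ½ + (⅙)*(-157560) = ½ - 26260 = -52519/2 ≈ -26260.)
1/(p(-473, -770) + o) = 1/(-6*(-770) - 52519/2) = 1/(4620 - 52519/2) = 1/(-43279/2) = -2/43279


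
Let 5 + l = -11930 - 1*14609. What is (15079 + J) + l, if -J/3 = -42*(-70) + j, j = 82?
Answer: -20531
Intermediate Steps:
J = -9066 (J = -3*(-42*(-70) + 82) = -3*(2940 + 82) = -3*3022 = -9066)
l = -26544 (l = -5 + (-11930 - 1*14609) = -5 + (-11930 - 14609) = -5 - 26539 = -26544)
(15079 + J) + l = (15079 - 9066) - 26544 = 6013 - 26544 = -20531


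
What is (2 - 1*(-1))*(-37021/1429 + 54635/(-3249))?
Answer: -198354644/1547607 ≈ -128.17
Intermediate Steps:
(2 - 1*(-1))*(-37021/1429 + 54635/(-3249)) = (2 + 1)*(-37021*1/1429 + 54635*(-1/3249)) = 3*(-37021/1429 - 54635/3249) = 3*(-198354644/4642821) = -198354644/1547607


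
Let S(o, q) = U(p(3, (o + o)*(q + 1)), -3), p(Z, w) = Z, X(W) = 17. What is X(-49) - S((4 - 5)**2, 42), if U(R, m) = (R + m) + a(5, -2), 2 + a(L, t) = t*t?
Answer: 15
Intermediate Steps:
a(L, t) = -2 + t**2 (a(L, t) = -2 + t*t = -2 + t**2)
U(R, m) = 2 + R + m (U(R, m) = (R + m) + (-2 + (-2)**2) = (R + m) + (-2 + 4) = (R + m) + 2 = 2 + R + m)
S(o, q) = 2 (S(o, q) = 2 + 3 - 3 = 2)
X(-49) - S((4 - 5)**2, 42) = 17 - 1*2 = 17 - 2 = 15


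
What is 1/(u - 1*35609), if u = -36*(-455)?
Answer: -1/19229 ≈ -5.2005e-5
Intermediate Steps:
u = 16380
1/(u - 1*35609) = 1/(16380 - 1*35609) = 1/(16380 - 35609) = 1/(-19229) = -1/19229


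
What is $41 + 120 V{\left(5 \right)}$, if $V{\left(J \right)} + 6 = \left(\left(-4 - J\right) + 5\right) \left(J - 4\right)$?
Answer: $-1159$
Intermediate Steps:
$V{\left(J \right)} = -6 + \left(1 - J\right) \left(-4 + J\right)$ ($V{\left(J \right)} = -6 + \left(\left(-4 - J\right) + 5\right) \left(J - 4\right) = -6 + \left(1 - J\right) \left(J - 4\right) = -6 + \left(1 - J\right) \left(-4 + J\right)$)
$41 + 120 V{\left(5 \right)} = 41 + 120 \left(-10 - 5^{2} + 5 \cdot 5\right) = 41 + 120 \left(-10 - 25 + 25\right) = 41 + 120 \left(-10\right) = 41 - 1200 = -1159$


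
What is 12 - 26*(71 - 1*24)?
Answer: -1210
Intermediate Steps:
12 - 26*(71 - 1*24) = 12 - 26*(71 - 24) = 12 - 26*47 = 12 - 1222 = -1210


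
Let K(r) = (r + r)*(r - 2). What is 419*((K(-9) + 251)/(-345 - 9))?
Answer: -188131/354 ≈ -531.44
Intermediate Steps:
K(r) = 2*r*(-2 + r) (K(r) = (2*r)*(-2 + r) = 2*r*(-2 + r))
419*((K(-9) + 251)/(-345 - 9)) = 419*((2*(-9)*(-2 - 9) + 251)/(-345 - 9)) = 419*((2*(-9)*(-11) + 251)/(-354)) = 419*((198 + 251)*(-1/354)) = 419*(449*(-1/354)) = 419*(-449/354) = -188131/354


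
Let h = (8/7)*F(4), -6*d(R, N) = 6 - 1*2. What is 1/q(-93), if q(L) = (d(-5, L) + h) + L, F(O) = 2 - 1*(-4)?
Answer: -21/1823 ≈ -0.011519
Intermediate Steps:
d(R, N) = -2/3 (d(R, N) = -(6 - 1*2)/6 = -(6 - 2)/6 = -1/6*4 = -2/3)
F(O) = 6 (F(O) = 2 + 4 = 6)
h = 48/7 (h = (8/7)*6 = 48/7 ≈ 6.8571)
q(L) = 130/21 + L (q(L) = (-2/3 + 48/7) + L = 130/21 + L)
1/q(-93) = 1/(130/21 - 93) = 1/(-1823/21) = -21/1823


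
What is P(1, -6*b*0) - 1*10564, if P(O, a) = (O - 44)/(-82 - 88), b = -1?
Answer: -1795837/170 ≈ -10564.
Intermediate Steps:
P(O, a) = 22/85 - O/170 (P(O, a) = (-44 + O)/(-170) = (-44 + O)*(-1/170) = 22/85 - O/170)
P(1, -6*b*0) - 1*10564 = (22/85 - 1/170*1) - 1*10564 = (22/85 - 1/170) - 10564 = 43/170 - 10564 = -1795837/170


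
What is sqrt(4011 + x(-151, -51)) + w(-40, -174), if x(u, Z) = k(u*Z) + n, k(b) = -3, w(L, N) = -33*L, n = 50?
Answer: 1320 + sqrt(4058) ≈ 1383.7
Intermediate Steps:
x(u, Z) = 47 (x(u, Z) = -3 + 50 = 47)
sqrt(4011 + x(-151, -51)) + w(-40, -174) = sqrt(4011 + 47) - 33*(-40) = sqrt(4058) + 1320 = 1320 + sqrt(4058)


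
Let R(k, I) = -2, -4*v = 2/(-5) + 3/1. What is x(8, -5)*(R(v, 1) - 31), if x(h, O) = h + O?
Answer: -99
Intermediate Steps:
v = -13/20 (v = -(2/(-5) + 3/1)/4 = -(2*(-⅕) + 3*1)/4 = -(-⅖ + 3)/4 = -¼*13/5 = -13/20 ≈ -0.65000)
x(h, O) = O + h
x(8, -5)*(R(v, 1) - 31) = (-5 + 8)*(-2 - 31) = 3*(-33) = -99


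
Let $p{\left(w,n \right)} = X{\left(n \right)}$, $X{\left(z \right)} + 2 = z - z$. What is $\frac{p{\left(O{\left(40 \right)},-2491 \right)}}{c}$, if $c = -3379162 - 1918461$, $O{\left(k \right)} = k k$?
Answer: $\frac{2}{5297623} \approx 3.7753 \cdot 10^{-7}$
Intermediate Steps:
$O{\left(k \right)} = k^{2}$
$X{\left(z \right)} = -2$ ($X{\left(z \right)} = -2 + \left(z - z\right) = -2 + 0 = -2$)
$p{\left(w,n \right)} = -2$
$c = -5297623$
$\frac{p{\left(O{\left(40 \right)},-2491 \right)}}{c} = - \frac{2}{-5297623} = \left(-2\right) \left(- \frac{1}{5297623}\right) = \frac{2}{5297623}$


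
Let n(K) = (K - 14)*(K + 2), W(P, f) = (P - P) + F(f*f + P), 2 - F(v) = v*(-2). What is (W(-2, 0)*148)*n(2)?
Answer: 14208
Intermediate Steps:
F(v) = 2 + 2*v (F(v) = 2 - v*(-2) = 2 - (-2)*v = 2 + 2*v)
W(P, f) = 2 + 2*P + 2*f**2 (W(P, f) = (P - P) + (2 + 2*(f*f + P)) = 0 + (2 + 2*(f**2 + P)) = 0 + (2 + 2*(P + f**2)) = 0 + (2 + (2*P + 2*f**2)) = 0 + (2 + 2*P + 2*f**2) = 2 + 2*P + 2*f**2)
n(K) = (-14 + K)*(2 + K)
(W(-2, 0)*148)*n(2) = ((2 + 2*(-2) + 2*0**2)*148)*(-28 + 2**2 - 12*2) = ((2 - 4 + 2*0)*148)*(-28 + 4 - 24) = ((2 - 4 + 0)*148)*(-48) = -2*148*(-48) = -296*(-48) = 14208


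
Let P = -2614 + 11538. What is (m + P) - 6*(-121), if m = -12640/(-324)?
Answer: 784810/81 ≈ 9689.0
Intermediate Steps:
P = 8924
m = 3160/81 (m = -12640*(-1)/324 = -10*(-316/81) = 3160/81 ≈ 39.012)
(m + P) - 6*(-121) = (3160/81 + 8924) - 6*(-121) = 726004/81 + 726 = 784810/81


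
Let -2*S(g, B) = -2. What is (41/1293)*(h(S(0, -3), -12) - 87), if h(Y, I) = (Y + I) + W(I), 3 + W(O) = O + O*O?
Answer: 1271/1293 ≈ 0.98299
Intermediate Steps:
S(g, B) = 1 (S(g, B) = -½*(-2) = 1)
W(O) = -3 + O + O² (W(O) = -3 + (O + O*O) = -3 + (O + O²) = -3 + O + O²)
h(Y, I) = -3 + Y + I² + 2*I (h(Y, I) = (Y + I) + (-3 + I + I²) = (I + Y) + (-3 + I + I²) = -3 + Y + I² + 2*I)
(41/1293)*(h(S(0, -3), -12) - 87) = (41/1293)*((-3 + 1 + (-12)² + 2*(-12)) - 87) = (41*(1/1293))*((-3 + 1 + 144 - 24) - 87) = 41*(118 - 87)/1293 = (41/1293)*31 = 1271/1293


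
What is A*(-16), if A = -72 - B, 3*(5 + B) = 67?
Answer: 4288/3 ≈ 1429.3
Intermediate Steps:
B = 52/3 (B = -5 + (⅓)*67 = -5 + 67/3 = 52/3 ≈ 17.333)
A = -268/3 (A = -72 - 1*52/3 = -72 - 52/3 = -268/3 ≈ -89.333)
A*(-16) = -268/3*(-16) = 4288/3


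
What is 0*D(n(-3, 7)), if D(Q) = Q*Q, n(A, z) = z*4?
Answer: 0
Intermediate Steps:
n(A, z) = 4*z
D(Q) = Q**2
0*D(n(-3, 7)) = 0*(4*7)**2 = 0*28**2 = 0*784 = 0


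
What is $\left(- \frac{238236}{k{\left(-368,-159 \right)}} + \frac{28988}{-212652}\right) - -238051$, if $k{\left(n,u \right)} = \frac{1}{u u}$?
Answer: $- \frac{320179816873442}{53163} \approx -6.0226 \cdot 10^{9}$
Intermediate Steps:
$k{\left(n,u \right)} = \frac{1}{u^{2}}$
$\left(- \frac{238236}{k{\left(-368,-159 \right)}} + \frac{28988}{-212652}\right) - -238051 = \left(- \frac{238236}{\frac{1}{25281}} + \frac{28988}{-212652}\right) - -238051 = \left(- 238236 \frac{1}{\frac{1}{25281}} + 28988 \left(- \frac{1}{212652}\right)\right) + 238051 = \left(\left(-238236\right) 25281 - \frac{7247}{53163}\right) + 238051 = \left(-6022844316 - \frac{7247}{53163}\right) + 238051 = - \frac{320192472378755}{53163} + 238051 = - \frac{320179816873442}{53163}$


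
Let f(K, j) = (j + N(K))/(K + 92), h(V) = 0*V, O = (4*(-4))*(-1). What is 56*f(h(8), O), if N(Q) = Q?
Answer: 224/23 ≈ 9.7391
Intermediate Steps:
O = 16 (O = -16*(-1) = 16)
h(V) = 0
f(K, j) = (K + j)/(92 + K) (f(K, j) = (j + K)/(K + 92) = (K + j)/(92 + K))
56*f(h(8), O) = 56*((0 + 16)/(92 + 0)) = 56*(16/92) = 56*((1/92)*16) = 56*(4/23) = 224/23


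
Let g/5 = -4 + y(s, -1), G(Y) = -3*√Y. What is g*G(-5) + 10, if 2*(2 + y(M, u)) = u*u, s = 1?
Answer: 10 + 165*I*√5/2 ≈ 10.0 + 184.48*I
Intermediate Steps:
y(M, u) = -2 + u²/2 (y(M, u) = -2 + (u*u)/2 = -2 + u²/2)
g = -55/2 (g = 5*(-4 + (-2 + (½)*(-1)²)) = 5*(-4 + (-2 + (½)*1)) = 5*(-4 + (-2 + ½)) = 5*(-4 - 3/2) = 5*(-11/2) = -55/2 ≈ -27.500)
g*G(-5) + 10 = -(-165)*√(-5)/2 + 10 = -(-165)*I*√5/2 + 10 = 165*I*√5/2 + 10 = 10 + 165*I*√5/2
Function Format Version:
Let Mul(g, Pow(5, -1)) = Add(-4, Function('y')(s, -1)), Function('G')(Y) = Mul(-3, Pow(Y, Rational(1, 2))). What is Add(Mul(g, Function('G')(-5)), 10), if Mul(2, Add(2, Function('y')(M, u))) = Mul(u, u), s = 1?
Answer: Add(10, Mul(Rational(165, 2), I, Pow(5, Rational(1, 2)))) ≈ Add(10.000, Mul(184.48, I))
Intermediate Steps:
Function('y')(M, u) = Add(-2, Mul(Rational(1, 2), Pow(u, 2))) (Function('y')(M, u) = Add(-2, Mul(Rational(1, 2), Mul(u, u))) = Add(-2, Mul(Rational(1, 2), Pow(u, 2))))
g = Rational(-55, 2) (g = Mul(5, Add(-4, Add(-2, Mul(Rational(1, 2), Pow(-1, 2))))) = Mul(5, Add(-4, Add(-2, Mul(Rational(1, 2), 1)))) = Mul(5, Add(-4, Add(-2, Rational(1, 2)))) = Mul(5, Add(-4, Rational(-3, 2))) = Mul(5, Rational(-11, 2)) = Rational(-55, 2) ≈ -27.500)
Add(Mul(g, Function('G')(-5)), 10) = Add(Mul(Rational(-55, 2), Mul(-3, Pow(-5, Rational(1, 2)))), 10) = Add(Mul(Rational(-55, 2), Mul(-3, Mul(I, Pow(5, Rational(1, 2))))), 10) = Add(Mul(Rational(-55, 2), Mul(-3, I, Pow(5, Rational(1, 2)))), 10) = Add(Mul(Rational(165, 2), I, Pow(5, Rational(1, 2))), 10) = Add(10, Mul(Rational(165, 2), I, Pow(5, Rational(1, 2))))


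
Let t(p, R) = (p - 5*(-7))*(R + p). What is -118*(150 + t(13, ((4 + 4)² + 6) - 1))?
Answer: -482148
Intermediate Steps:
t(p, R) = (35 + p)*(R + p) (t(p, R) = (p + 35)*(R + p) = (35 + p)*(R + p))
-118*(150 + t(13, ((4 + 4)² + 6) - 1)) = -118*(150 + (13² + 35*(((4 + 4)² + 6) - 1) + 35*13 + (((4 + 4)² + 6) - 1)*13)) = -118*(150 + (169 + 35*((8² + 6) - 1) + 455 + ((8² + 6) - 1)*13)) = -118*(150 + (169 + 35*((64 + 6) - 1) + 455 + ((64 + 6) - 1)*13)) = -118*(150 + (169 + 35*(70 - 1) + 455 + (70 - 1)*13)) = -118*(150 + (169 + 35*69 + 455 + 69*13)) = -118*(150 + (169 + 2415 + 455 + 897)) = -118*(150 + 3936) = -118*4086 = -482148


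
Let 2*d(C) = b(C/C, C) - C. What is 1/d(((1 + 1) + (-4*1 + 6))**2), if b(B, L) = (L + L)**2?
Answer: 1/504 ≈ 0.0019841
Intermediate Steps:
b(B, L) = 4*L**2 (b(B, L) = (2*L)**2 = 4*L**2)
d(C) = 2*C**2 - C/2 (d(C) = (4*C**2 - C)/2 = (-C + 4*C**2)/2 = 2*C**2 - C/2)
1/d(((1 + 1) + (-4*1 + 6))**2) = 1/(((1 + 1) + (-4*1 + 6))**2*(-1 + 4*((1 + 1) + (-4*1 + 6))**2)/2) = 1/((2 + (-4 + 6))**2*(-1 + 4*(2 + (-4 + 6))**2)/2) = 1/((2 + 2)**2*(-1 + 4*(2 + 2)**2)/2) = 1/((1/2)*4**2*(-1 + 4*4**2)) = 1/((1/2)*16*(-1 + 4*16)) = 1/((1/2)*16*(-1 + 64)) = 1/((1/2)*16*63) = 1/504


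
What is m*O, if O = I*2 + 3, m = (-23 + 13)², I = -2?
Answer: -100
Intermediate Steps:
m = 100 (m = (-10)² = 100)
O = -1 (O = -2*2 + 3 = -4 + 3 = -1)
m*O = 100*(-1) = -100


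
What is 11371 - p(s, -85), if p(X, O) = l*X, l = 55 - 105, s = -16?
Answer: 10571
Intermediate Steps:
l = -50
p(X, O) = -50*X
11371 - p(s, -85) = 11371 - (-50)*(-16) = 11371 - 1*800 = 11371 - 800 = 10571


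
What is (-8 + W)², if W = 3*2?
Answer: 4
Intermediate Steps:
W = 6
(-8 + W)² = (-8 + 6)² = (-2)² = 4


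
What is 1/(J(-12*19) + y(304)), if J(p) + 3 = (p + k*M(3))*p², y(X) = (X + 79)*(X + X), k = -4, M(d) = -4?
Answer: -1/10787747 ≈ -9.2698e-8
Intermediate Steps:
y(X) = 2*X*(79 + X) (y(X) = (79 + X)*(2*X) = 2*X*(79 + X))
J(p) = -3 + p²*(16 + p) (J(p) = -3 + (p - 4*(-4))*p² = -3 + (p + 16)*p² = -3 + (16 + p)*p² = -3 + p²*(16 + p))
1/(J(-12*19) + y(304)) = 1/((-3 + (-12*19)³ + 16*(-12*19)²) + 2*304*(79 + 304)) = 1/((-3 + (-228)³ + 16*(-228)²) + 2*304*383) = 1/((-3 - 11852352 + 16*51984) + 232864) = 1/((-3 - 11852352 + 831744) + 232864) = 1/(-11020611 + 232864) = 1/(-10787747) = -1/10787747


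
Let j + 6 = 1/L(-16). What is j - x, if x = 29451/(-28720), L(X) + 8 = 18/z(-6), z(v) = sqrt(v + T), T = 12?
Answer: -33169/5744 - 3*sqrt(6)/10 ≈ -6.5094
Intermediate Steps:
z(v) = sqrt(12 + v) (z(v) = sqrt(v + 12) = sqrt(12 + v))
L(X) = -8 + 3*sqrt(6) (L(X) = -8 + 18/(sqrt(12 - 6)) = -8 + 18/(sqrt(6)) = -8 + 18*(sqrt(6)/6) = -8 + 3*sqrt(6))
j = -6 + 1/(-8 + 3*sqrt(6)) ≈ -7.5348
x = -29451/28720 (x = 29451*(-1/28720) = -29451/28720 ≈ -1.0255)
j - x = (-34/5 - 3*sqrt(6)/10) - 1*(-29451/28720) = (-34/5 - 3*sqrt(6)/10) + 29451/28720 = -33169/5744 - 3*sqrt(6)/10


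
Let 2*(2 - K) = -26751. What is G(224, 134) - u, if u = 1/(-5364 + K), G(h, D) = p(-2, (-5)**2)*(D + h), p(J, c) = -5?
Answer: -28688332/16027 ≈ -1790.0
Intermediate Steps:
K = 26755/2 (K = 2 - 1/2*(-26751) = 2 + 26751/2 = 26755/2 ≈ 13378.)
G(h, D) = -5*D - 5*h (G(h, D) = -5*(D + h) = -5*D - 5*h)
u = 2/16027 (u = 1/(-5364 + 26755/2) = 1/(16027/2) = 2/16027 ≈ 0.00012479)
G(224, 134) - u = (-5*134 - 5*224) - 1*2/16027 = (-670 - 1120) - 2/16027 = -1790 - 2/16027 = -28688332/16027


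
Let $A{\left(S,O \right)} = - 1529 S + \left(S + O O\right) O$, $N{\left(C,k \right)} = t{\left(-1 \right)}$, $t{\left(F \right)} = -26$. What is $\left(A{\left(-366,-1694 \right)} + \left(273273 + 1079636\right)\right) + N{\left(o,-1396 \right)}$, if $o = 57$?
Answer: $-4858630883$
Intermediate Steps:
$N{\left(C,k \right)} = -26$
$A{\left(S,O \right)} = - 1529 S + O \left(S + O^{2}\right)$ ($A{\left(S,O \right)} = - 1529 S + \left(S + O^{2}\right) O = - 1529 S + O \left(S + O^{2}\right)$)
$\left(A{\left(-366,-1694 \right)} + \left(273273 + 1079636\right)\right) + N{\left(o,-1396 \right)} = \left(\left(\left(-1694\right)^{3} - -559614 - -620004\right) + \left(273273 + 1079636\right)\right) - 26 = \left(\left(-4861163384 + 559614 + 620004\right) + 1352909\right) - 26 = \left(-4859983766 + 1352909\right) - 26 = -4858630857 - 26 = -4858630883$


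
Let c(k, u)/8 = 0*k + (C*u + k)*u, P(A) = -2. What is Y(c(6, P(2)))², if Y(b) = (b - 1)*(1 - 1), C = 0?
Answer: 0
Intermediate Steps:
c(k, u) = 8*k*u (c(k, u) = 8*(0*k + (0*u + k)*u) = 8*(0 + (0 + k)*u) = 8*(0 + k*u) = 8*(k*u) = 8*k*u)
Y(b) = 0 (Y(b) = (-1 + b)*0 = 0)
Y(c(6, P(2)))² = 0² = 0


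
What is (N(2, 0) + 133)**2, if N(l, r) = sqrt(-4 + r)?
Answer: 17685 + 532*I ≈ 17685.0 + 532.0*I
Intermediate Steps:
(N(2, 0) + 133)**2 = (sqrt(-4 + 0) + 133)**2 = (sqrt(-4) + 133)**2 = (2*I + 133)**2 = (133 + 2*I)**2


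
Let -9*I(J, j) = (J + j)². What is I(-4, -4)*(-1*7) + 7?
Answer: 511/9 ≈ 56.778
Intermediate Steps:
I(J, j) = -(J + j)²/9
I(-4, -4)*(-1*7) + 7 = (-(-4 - 4)²/9)*(-1*7) + 7 = -⅑*(-8)²*(-7) + 7 = -⅑*64*(-7) + 7 = -64/9*(-7) + 7 = 448/9 + 7 = 511/9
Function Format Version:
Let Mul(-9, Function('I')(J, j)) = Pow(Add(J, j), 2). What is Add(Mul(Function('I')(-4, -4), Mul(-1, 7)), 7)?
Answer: Rational(511, 9) ≈ 56.778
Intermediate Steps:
Function('I')(J, j) = Mul(Rational(-1, 9), Pow(Add(J, j), 2))
Add(Mul(Function('I')(-4, -4), Mul(-1, 7)), 7) = Add(Mul(Mul(Rational(-1, 9), Pow(Add(-4, -4), 2)), Mul(-1, 7)), 7) = Add(Mul(Mul(Rational(-1, 9), Pow(-8, 2)), -7), 7) = Add(Mul(Mul(Rational(-1, 9), 64), -7), 7) = Add(Mul(Rational(-64, 9), -7), 7) = Add(Rational(448, 9), 7) = Rational(511, 9)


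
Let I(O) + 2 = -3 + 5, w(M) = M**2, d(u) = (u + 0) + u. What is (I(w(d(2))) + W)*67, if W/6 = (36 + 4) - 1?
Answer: 15678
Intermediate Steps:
d(u) = 2*u (d(u) = u + u = 2*u)
W = 234 (W = 6*((36 + 4) - 1) = 6*(40 - 1) = 6*39 = 234)
I(O) = 0 (I(O) = -2 + (-3 + 5) = -2 + 2 = 0)
(I(w(d(2))) + W)*67 = (0 + 234)*67 = 234*67 = 15678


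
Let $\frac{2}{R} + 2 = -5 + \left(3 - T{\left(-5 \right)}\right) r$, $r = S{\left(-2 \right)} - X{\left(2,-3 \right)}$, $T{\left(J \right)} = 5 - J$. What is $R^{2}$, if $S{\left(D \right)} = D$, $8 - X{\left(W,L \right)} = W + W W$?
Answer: $\frac{4}{441} \approx 0.0090703$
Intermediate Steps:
$X{\left(W,L \right)} = 8 - W - W^{2}$ ($X{\left(W,L \right)} = 8 - \left(W + W W\right) = 8 - \left(W + W^{2}\right) = 8 - W - W^{2}$)
$r = -4$ ($r = -2 - \left(8 - 2 - 2^{2}\right) = -2 - \left(8 - 2 - 4\right) = -2 - 2 = -4$)
$R = \frac{2}{21}$ ($R = \frac{2}{-2 - \left(5 - \left(3 - \left(5 - -5\right)\right) \left(-4\right)\right)} = \frac{2}{-2 - \left(5 - \left(3 - \left(5 + 5\right)\right) \left(-4\right)\right)} = \frac{2}{-2 - \left(5 - \left(3 - 10\right) \left(-4\right)\right)} = \frac{2}{-2 - -23} = \frac{2}{-2 + \left(-5 + 28\right)} = \frac{2}{-2 + 23} = \frac{2}{21} \approx 0.095238$)
$R^{2} = \left(\frac{2}{21}\right)^{2} = \frac{4}{441}$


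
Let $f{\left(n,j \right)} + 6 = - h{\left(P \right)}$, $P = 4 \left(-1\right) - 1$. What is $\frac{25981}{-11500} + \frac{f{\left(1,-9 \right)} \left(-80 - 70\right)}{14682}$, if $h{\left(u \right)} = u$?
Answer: $- \frac{63288007}{28140500} \approx -2.249$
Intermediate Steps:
$P = -5$ ($P = -4 - 1 = -5$)
$f{\left(n,j \right)} = -1$ ($f{\left(n,j \right)} = -6 - -5 = -6 + 5 = -1$)
$\frac{25981}{-11500} + \frac{f{\left(1,-9 \right)} \left(-80 - 70\right)}{14682} = \frac{25981}{-11500} + \frac{\left(-1\right) \left(-80 - 70\right)}{14682} = 25981 \left(- \frac{1}{11500}\right) + \left(-1\right) \left(-150\right) \frac{1}{14682} = - \frac{25981}{11500} + 150 \cdot \frac{1}{14682} = - \frac{25981}{11500} + \frac{25}{2447} = - \frac{63288007}{28140500}$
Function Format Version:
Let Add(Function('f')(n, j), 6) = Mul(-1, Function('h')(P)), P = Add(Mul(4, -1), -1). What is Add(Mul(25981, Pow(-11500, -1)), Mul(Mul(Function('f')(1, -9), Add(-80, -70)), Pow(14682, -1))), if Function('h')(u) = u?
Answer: Rational(-63288007, 28140500) ≈ -2.2490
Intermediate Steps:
P = -5 (P = Add(-4, -1) = -5)
Function('f')(n, j) = -1 (Function('f')(n, j) = Add(-6, Mul(-1, -5)) = Add(-6, 5) = -1)
Add(Mul(25981, Pow(-11500, -1)), Mul(Mul(Function('f')(1, -9), Add(-80, -70)), Pow(14682, -1))) = Add(Mul(25981, Pow(-11500, -1)), Mul(Mul(-1, Add(-80, -70)), Pow(14682, -1))) = Add(Mul(25981, Rational(-1, 11500)), Mul(Mul(-1, -150), Rational(1, 14682))) = Add(Rational(-25981, 11500), Mul(150, Rational(1, 14682))) = Add(Rational(-25981, 11500), Rational(25, 2447)) = Rational(-63288007, 28140500)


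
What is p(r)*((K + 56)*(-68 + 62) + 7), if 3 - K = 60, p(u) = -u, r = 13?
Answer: -169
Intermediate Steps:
K = -57 (K = 3 - 1*60 = 3 - 60 = -57)
p(r)*((K + 56)*(-68 + 62) + 7) = (-1*13)*((-57 + 56)*(-68 + 62) + 7) = -13*(-1*(-6) + 7) = -13*(6 + 7) = -13*13 = -169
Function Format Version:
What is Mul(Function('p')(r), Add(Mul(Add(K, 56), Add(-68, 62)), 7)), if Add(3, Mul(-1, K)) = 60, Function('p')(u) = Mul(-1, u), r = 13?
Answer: -169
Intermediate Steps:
K = -57 (K = Add(3, Mul(-1, 60)) = Add(3, -60) = -57)
Mul(Function('p')(r), Add(Mul(Add(K, 56), Add(-68, 62)), 7)) = Mul(Mul(-1, 13), Add(Mul(Add(-57, 56), Add(-68, 62)), 7)) = Mul(-13, Add(Mul(-1, -6), 7)) = Mul(-13, Add(6, 7)) = Mul(-13, 13) = -169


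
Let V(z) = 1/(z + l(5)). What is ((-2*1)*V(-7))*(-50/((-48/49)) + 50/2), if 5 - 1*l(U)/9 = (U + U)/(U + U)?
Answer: -1825/348 ≈ -5.2443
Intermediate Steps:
l(U) = 36 (l(U) = 45 - 9*(U + U)/(U + U) = 45 - 9*2*U/(2*U) = 45 - 9*2*U*1/(2*U) = 45 - 9*1 = 45 - 9 = 36)
V(z) = 1/(36 + z) (V(z) = 1/(z + 36) = 1/(36 + z))
((-2*1)*V(-7))*(-50/((-48/49)) + 50/2) = ((-2*1)/(36 - 7))*(-50/((-48/49)) + 50/2) = (-2/29)*(-50/((-48*1/49)) + 50*(1/2)) = (-2*1/29)*(-50/(-48/49) + 25) = -2*(-50*(-49/48) + 25)/29 = -2*(1225/24 + 25)/29 = -2/29*1825/24 = -1825/348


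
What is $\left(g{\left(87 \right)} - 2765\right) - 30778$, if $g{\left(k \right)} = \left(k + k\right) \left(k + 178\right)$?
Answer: $12567$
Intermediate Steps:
$g{\left(k \right)} = 2 k \left(178 + k\right)$
$\left(g{\left(87 \right)} - 2765\right) - 30778 = \left(2 \cdot 87 \left(178 + 87\right) - 2765\right) - 30778 = \left(2 \cdot 87 \cdot 265 - 2765\right) - 30778 = \left(46110 - 2765\right) - 30778 = 43345 - 30778 = 12567$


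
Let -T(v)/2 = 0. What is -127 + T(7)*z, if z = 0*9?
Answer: -127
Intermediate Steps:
T(v) = 0 (T(v) = -2*0 = 0)
z = 0
-127 + T(7)*z = -127 + 0*0 = -127 + 0 = -127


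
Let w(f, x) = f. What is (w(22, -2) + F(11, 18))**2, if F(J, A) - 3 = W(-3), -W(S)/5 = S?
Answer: 1600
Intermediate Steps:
W(S) = -5*S
F(J, A) = 18 (F(J, A) = 3 - 5*(-3) = 3 + 15 = 18)
(w(22, -2) + F(11, 18))**2 = (22 + 18)**2 = 40**2 = 1600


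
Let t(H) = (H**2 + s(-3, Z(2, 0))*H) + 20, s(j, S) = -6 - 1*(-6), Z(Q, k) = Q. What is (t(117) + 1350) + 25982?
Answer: 41041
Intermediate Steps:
s(j, S) = 0 (s(j, S) = -6 + 6 = 0)
t(H) = 20 + H**2 (t(H) = (H**2 + 0*H) + 20 = (H**2 + 0) + 20 = H**2 + 20 = 20 + H**2)
(t(117) + 1350) + 25982 = ((20 + 117**2) + 1350) + 25982 = ((20 + 13689) + 1350) + 25982 = (13709 + 1350) + 25982 = 15059 + 25982 = 41041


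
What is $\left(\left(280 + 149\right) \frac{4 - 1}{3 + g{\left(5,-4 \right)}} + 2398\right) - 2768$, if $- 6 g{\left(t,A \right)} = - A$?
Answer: $\frac{1271}{7} \approx 181.57$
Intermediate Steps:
$g{\left(t,A \right)} = \frac{A}{6}$ ($g{\left(t,A \right)} = - \frac{\left(-1\right) A}{6} = \frac{A}{6}$)
$\left(\left(280 + 149\right) \frac{4 - 1}{3 + g{\left(5,-4 \right)}} + 2398\right) - 2768 = \left(\left(280 + 149\right) \frac{4 - 1}{3 + \frac{1}{6} \left(-4\right)} + 2398\right) - 2768 = \left(429 \frac{3}{3 - \frac{2}{3}} + 2398\right) - 2768 = \left(429 \frac{3}{\frac{7}{3}} + 2398\right) - 2768 = \left(429 \cdot 3 \cdot \frac{3}{7} + 2398\right) - 2768 = \left(429 \cdot \frac{9}{7} + 2398\right) - 2768 = \left(\frac{3861}{7} + 2398\right) - 2768 = \frac{20647}{7} - 2768 = \frac{1271}{7}$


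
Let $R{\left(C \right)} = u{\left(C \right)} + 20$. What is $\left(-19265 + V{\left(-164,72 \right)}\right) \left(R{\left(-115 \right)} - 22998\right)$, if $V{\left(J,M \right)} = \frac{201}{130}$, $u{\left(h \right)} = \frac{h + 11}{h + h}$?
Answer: $\frac{3308636317041}{7475} \approx 4.4263 \cdot 10^{8}$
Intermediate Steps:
$u{\left(h \right)} = \frac{11 + h}{2 h}$
$V{\left(J,M \right)} = \frac{201}{130}$ ($V{\left(J,M \right)} = 201 \cdot \frac{1}{130} = \frac{201}{130}$)
$R{\left(C \right)} = 20 + \frac{11 + C}{2 C}$ ($R{\left(C \right)} = \frac{11 + C}{2 C} + 20 = 20 + \frac{11 + C}{2 C}$)
$\left(-19265 + V{\left(-164,72 \right)}\right) \left(R{\left(-115 \right)} - 22998\right) = \left(-19265 + \frac{201}{130}\right) \left(\frac{11 + 41 \left(-115\right)}{2 \left(-115\right)} - 22998\right) = - \frac{2504249 \left(\frac{1}{2} \left(- \frac{1}{115}\right) \left(11 - 4715\right) - 22998\right)}{130} = - \frac{2504249 \left(\frac{1}{2} \left(- \frac{1}{115}\right) \left(-4704\right) - 22998\right)}{130} = - \frac{2504249 \left(\frac{2352}{115} - 22998\right)}{130} = \left(- \frac{2504249}{130}\right) \left(- \frac{2642418}{115}\right) = \frac{3308636317041}{7475}$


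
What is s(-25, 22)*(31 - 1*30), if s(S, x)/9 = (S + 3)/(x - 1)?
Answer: -66/7 ≈ -9.4286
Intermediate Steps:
s(S, x) = 9*(3 + S)/(-1 + x) (s(S, x) = 9*((S + 3)/(x - 1)) = 9*((3 + S)/(-1 + x)) = 9*(3 + S)/(-1 + x))
s(-25, 22)*(31 - 1*30) = (9*(3 - 25)/(-1 + 22))*(31 - 1*30) = (9*(-22)/21)*(31 - 30) = (9*(1/21)*(-22))*1 = -66/7*1 = -66/7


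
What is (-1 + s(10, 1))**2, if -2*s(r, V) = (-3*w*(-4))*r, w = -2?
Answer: 14161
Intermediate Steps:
s(r, V) = 12*r (s(r, V) = --3*(-2)*(-4)*r/2 = -6*(-4)*r/2 = -(-12)*r = 12*r)
(-1 + s(10, 1))**2 = (-1 + 12*10)**2 = (-1 + 120)**2 = 119**2 = 14161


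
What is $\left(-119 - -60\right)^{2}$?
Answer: $3481$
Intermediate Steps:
$\left(-119 - -60\right)^{2} = \left(-119 + 60\right)^{2} = \left(-59\right)^{2} = 3481$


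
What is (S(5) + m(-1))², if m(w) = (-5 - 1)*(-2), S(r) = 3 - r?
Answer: 100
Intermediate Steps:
m(w) = 12 (m(w) = -6*(-2) = 12)
(S(5) + m(-1))² = ((3 - 1*5) + 12)² = ((3 - 5) + 12)² = (-2 + 12)² = 10² = 100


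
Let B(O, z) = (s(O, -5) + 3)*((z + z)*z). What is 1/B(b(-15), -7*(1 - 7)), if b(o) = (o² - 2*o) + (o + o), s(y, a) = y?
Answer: 1/804384 ≈ 1.2432e-6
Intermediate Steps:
b(o) = o² (b(o) = (o² - 2*o) + 2*o = o²)
B(O, z) = 2*z²*(3 + O) (B(O, z) = (O + 3)*((z + z)*z) = (3 + O)*((2*z)*z) = (3 + O)*(2*z²) = 2*z²*(3 + O))
1/B(b(-15), -7*(1 - 7)) = 1/(2*(-7*(1 - 7))²*(3 + (-15)²)) = 1/(2*(-7*(-6))²*(3 + 225)) = 1/(2*42²*228) = 1/(2*1764*228) = 1/804384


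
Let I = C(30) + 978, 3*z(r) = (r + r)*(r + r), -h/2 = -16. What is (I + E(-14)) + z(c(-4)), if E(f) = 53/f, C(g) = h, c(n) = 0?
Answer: 14087/14 ≈ 1006.2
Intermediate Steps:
h = 32 (h = -2*(-16) = 32)
C(g) = 32
z(r) = 4*r**2/3 (z(r) = ((r + r)*(r + r))/3 = ((2*r)*(2*r))/3 = (4*r**2)/3 = 4*r**2/3)
I = 1010 (I = 32 + 978 = 1010)
(I + E(-14)) + z(c(-4)) = (1010 + 53/(-14)) + (4/3)*0**2 = (1010 + 53*(-1/14)) + (4/3)*0 = (1010 - 53/14) + 0 = 14087/14 + 0 = 14087/14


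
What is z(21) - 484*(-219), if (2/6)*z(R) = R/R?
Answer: 105999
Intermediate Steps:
z(R) = 3 (z(R) = 3*(R/R) = 3*1 = 3)
z(21) - 484*(-219) = 3 - 484*(-219) = 3 + 105996 = 105999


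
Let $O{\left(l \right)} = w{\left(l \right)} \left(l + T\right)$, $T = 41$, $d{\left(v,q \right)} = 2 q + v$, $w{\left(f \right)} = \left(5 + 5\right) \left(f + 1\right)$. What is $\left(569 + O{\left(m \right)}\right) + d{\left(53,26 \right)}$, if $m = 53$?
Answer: $51434$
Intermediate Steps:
$w{\left(f \right)} = 10 + 10 f$ ($w{\left(f \right)} = 10 \left(1 + f\right) = 10 + 10 f$)
$d{\left(v,q \right)} = v + 2 q$
$O{\left(l \right)} = \left(10 + 10 l\right) \left(41 + l\right)$ ($O{\left(l \right)} = \left(10 + 10 l\right) \left(l + 41\right) = \left(10 + 10 l\right) \left(41 + l\right)$)
$\left(569 + O{\left(m \right)}\right) + d{\left(53,26 \right)} = \left(569 + 10 \left(1 + 53\right) \left(41 + 53\right)\right) + \left(53 + 2 \cdot 26\right) = \left(569 + 10 \cdot 54 \cdot 94\right) + \left(53 + 52\right) = \left(569 + 50760\right) + 105 = 51329 + 105 = 51434$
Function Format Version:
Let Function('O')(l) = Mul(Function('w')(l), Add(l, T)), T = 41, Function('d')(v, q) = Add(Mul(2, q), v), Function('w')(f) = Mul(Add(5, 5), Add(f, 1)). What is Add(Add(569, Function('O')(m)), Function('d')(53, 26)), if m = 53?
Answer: 51434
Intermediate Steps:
Function('w')(f) = Add(10, Mul(10, f)) (Function('w')(f) = Mul(10, Add(1, f)) = Add(10, Mul(10, f)))
Function('d')(v, q) = Add(v, Mul(2, q))
Function('O')(l) = Mul(Add(10, Mul(10, l)), Add(41, l)) (Function('O')(l) = Mul(Add(10, Mul(10, l)), Add(l, 41)) = Mul(Add(10, Mul(10, l)), Add(41, l)))
Add(Add(569, Function('O')(m)), Function('d')(53, 26)) = Add(Add(569, Mul(10, Add(1, 53), Add(41, 53))), Add(53, Mul(2, 26))) = Add(Add(569, Mul(10, 54, 94)), Add(53, 52)) = Add(Add(569, 50760), 105) = Add(51329, 105) = 51434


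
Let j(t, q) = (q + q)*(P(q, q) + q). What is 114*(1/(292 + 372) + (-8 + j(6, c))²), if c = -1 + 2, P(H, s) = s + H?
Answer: 151449/332 ≈ 456.17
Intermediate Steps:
P(H, s) = H + s
c = 1
j(t, q) = 6*q² (j(t, q) = (q + q)*((q + q) + q) = (2*q)*(2*q + q) = (2*q)*(3*q) = 6*q²)
114*(1/(292 + 372) + (-8 + j(6, c))²) = 114*(1/(292 + 372) + (-8 + 6*1²)²) = 114*(1/664 + (-8 + 6*1)²) = 114*(1/664 + (-8 + 6)²) = 114*(1/664 + (-2)²) = 114*(1/664 + 4) = 114*(2657/664) = 151449/332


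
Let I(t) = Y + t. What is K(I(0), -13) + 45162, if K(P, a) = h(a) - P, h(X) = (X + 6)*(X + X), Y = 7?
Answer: 45337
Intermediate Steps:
h(X) = 2*X*(6 + X) (h(X) = (6 + X)*(2*X) = 2*X*(6 + X))
I(t) = 7 + t
K(P, a) = -P + 2*a*(6 + a) (K(P, a) = 2*a*(6 + a) - P = -P + 2*a*(6 + a))
K(I(0), -13) + 45162 = (-(7 + 0) + 2*(-13)*(6 - 13)) + 45162 = (-1*7 + 2*(-13)*(-7)) + 45162 = (-7 + 182) + 45162 = 175 + 45162 = 45337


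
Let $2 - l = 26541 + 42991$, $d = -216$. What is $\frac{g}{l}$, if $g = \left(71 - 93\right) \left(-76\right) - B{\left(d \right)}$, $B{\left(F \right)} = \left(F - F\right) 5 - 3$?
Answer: $- \frac{335}{13906} \approx -0.02409$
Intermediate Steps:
$B{\left(F \right)} = -3$ ($B{\left(F \right)} = 0 \cdot 5 - 3 = 0 - 3 = -3$)
$g = 1675$ ($g = \left(71 - 93\right) \left(-76\right) - -3 = \left(-22\right) \left(-76\right) + 3 = 1672 + 3 = 1675$)
$l = -69530$ ($l = 2 - \left(26541 + 42991\right) = 2 - 69532 = -69530$)
$\frac{g}{l} = \frac{1675}{-69530} = 1675 \left(- \frac{1}{69530}\right) = - \frac{335}{13906}$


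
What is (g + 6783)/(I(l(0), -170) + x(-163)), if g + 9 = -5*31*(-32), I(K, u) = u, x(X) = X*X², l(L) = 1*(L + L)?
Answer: -11734/4330917 ≈ -0.0027094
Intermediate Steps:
l(L) = 2*L (l(L) = 1*(2*L) = 2*L)
x(X) = X³
g = 4951 (g = -9 - 5*31*(-32) = -9 - 155*(-32) = -9 + 4960 = 4951)
(g + 6783)/(I(l(0), -170) + x(-163)) = (4951 + 6783)/(-170 + (-163)³) = 11734/(-170 - 4330747) = 11734/(-4330917) = 11734*(-1/4330917) = -11734/4330917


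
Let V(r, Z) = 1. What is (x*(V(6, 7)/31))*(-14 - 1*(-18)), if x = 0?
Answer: 0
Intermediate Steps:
(x*(V(6, 7)/31))*(-14 - 1*(-18)) = (0*(1/31))*(-14 - 1*(-18)) = (0*(1*(1/31)))*(-14 + 18) = (0*(1/31))*4 = 0*4 = 0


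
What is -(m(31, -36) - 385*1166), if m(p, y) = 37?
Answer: 448873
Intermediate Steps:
-(m(31, -36) - 385*1166) = -(37 - 385*1166) = -(37 - 448910) = -1*(-448873) = 448873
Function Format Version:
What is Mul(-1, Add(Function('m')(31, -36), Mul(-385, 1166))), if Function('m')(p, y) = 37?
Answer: 448873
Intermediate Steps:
Mul(-1, Add(Function('m')(31, -36), Mul(-385, 1166))) = Mul(-1, Add(37, Mul(-385, 1166))) = Mul(-1, Add(37, -448910)) = Mul(-1, -448873) = 448873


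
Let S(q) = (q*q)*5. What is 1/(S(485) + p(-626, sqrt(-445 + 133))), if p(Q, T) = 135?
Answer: 1/1176260 ≈ 8.5015e-7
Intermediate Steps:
S(q) = 5*q**2 (S(q) = q**2*5 = 5*q**2)
1/(S(485) + p(-626, sqrt(-445 + 133))) = 1/(5*485**2 + 135) = 1/(5*235225 + 135) = 1/(1176125 + 135) = 1/1176260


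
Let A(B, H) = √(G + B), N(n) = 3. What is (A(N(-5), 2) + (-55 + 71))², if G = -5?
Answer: (16 + I*√2)² ≈ 254.0 + 45.255*I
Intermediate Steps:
A(B, H) = √(-5 + B)
(A(N(-5), 2) + (-55 + 71))² = (√(-5 + 3) + (-55 + 71))² = (√(-2) + 16)² = (I*√2 + 16)² = (16 + I*√2)²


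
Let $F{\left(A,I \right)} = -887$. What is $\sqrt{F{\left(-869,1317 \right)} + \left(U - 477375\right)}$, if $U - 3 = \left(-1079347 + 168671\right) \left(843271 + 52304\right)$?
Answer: $i \sqrt{815579136959} \approx 9.0309 \cdot 10^{5} i$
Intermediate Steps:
$U = -815578658697$ ($U = 3 + \left(-1079347 + 168671\right) \left(843271 + 52304\right) = 3 - 815578658700 = -815578658697$)
$\sqrt{F{\left(-869,1317 \right)} + \left(U - 477375\right)} = \sqrt{-887 - 815579136072} = \sqrt{-815579136959} = i \sqrt{815579136959}$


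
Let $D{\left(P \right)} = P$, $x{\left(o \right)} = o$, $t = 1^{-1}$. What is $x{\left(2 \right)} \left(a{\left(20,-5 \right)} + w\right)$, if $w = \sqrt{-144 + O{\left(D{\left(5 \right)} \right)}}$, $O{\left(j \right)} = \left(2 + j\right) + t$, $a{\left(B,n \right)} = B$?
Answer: $40 + 4 i \sqrt{34} \approx 40.0 + 23.324 i$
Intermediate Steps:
$t = 1$
$O{\left(j \right)} = 3 + j$ ($O{\left(j \right)} = \left(2 + j\right) + 1 = 3 + j$)
$w = 2 i \sqrt{34}$ ($w = \sqrt{-144 + \left(3 + 5\right)} = \sqrt{-144 + 8} = \sqrt{-136} = 2 i \sqrt{34} \approx 11.662 i$)
$x{\left(2 \right)} \left(a{\left(20,-5 \right)} + w\right) = 2 \left(20 + 2 i \sqrt{34}\right) = 40 + 4 i \sqrt{34}$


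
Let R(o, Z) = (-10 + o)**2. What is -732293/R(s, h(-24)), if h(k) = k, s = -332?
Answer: -732293/116964 ≈ -6.2608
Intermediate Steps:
-732293/R(s, h(-24)) = -732293/(-10 - 332)**2 = -732293/((-342)**2) = -732293/116964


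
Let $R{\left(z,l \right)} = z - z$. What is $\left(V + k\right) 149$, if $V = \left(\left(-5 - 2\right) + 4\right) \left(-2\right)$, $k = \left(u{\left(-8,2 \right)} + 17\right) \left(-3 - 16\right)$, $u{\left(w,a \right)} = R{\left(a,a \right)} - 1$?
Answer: $-44402$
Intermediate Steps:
$R{\left(z,l \right)} = 0$
$u{\left(w,a \right)} = -1$ ($u{\left(w,a \right)} = 0 - 1 = -1$)
$k = -304$ ($k = \left(-1 + 17\right) \left(-3 - 16\right) = 16 \left(-19\right) = -304$)
$V = 6$ ($V = \left(-7 + 4\right) \left(-2\right) = \left(-3\right) \left(-2\right) = 6$)
$\left(V + k\right) 149 = \left(6 - 304\right) 149 = \left(-298\right) 149 = -44402$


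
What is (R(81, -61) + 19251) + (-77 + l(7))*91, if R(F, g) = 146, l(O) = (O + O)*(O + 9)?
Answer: 32774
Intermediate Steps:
l(O) = 2*O*(9 + O) (l(O) = (2*O)*(9 + O) = 2*O*(9 + O))
(R(81, -61) + 19251) + (-77 + l(7))*91 = (146 + 19251) + (-77 + 2*7*(9 + 7))*91 = 19397 + (-77 + 2*7*16)*91 = 19397 + (-77 + 224)*91 = 19397 + 147*91 = 19397 + 13377 = 32774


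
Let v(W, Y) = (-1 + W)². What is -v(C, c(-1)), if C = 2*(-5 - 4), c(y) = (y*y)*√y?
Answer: -361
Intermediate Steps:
c(y) = y^(5/2) (c(y) = y²*√y = y^(5/2))
C = -18 (C = 2*(-9) = -18)
-v(C, c(-1)) = -(-1 - 18)² = -1*(-19)² = -1*361 = -361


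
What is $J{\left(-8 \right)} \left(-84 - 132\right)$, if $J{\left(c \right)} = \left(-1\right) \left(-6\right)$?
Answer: $-1296$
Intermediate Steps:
$J{\left(c \right)} = 6$
$J{\left(-8 \right)} \left(-84 - 132\right) = 6 \left(-84 - 132\right) = 6 \left(-216\right) = -1296$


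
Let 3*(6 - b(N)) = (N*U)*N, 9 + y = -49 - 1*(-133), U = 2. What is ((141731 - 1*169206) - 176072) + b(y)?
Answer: -207291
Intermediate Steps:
y = 75 (y = -9 + (-49 - 1*(-133)) = -9 + (-49 + 133) = -9 + 84 = 75)
b(N) = 6 - 2*N²/3 (b(N) = 6 - N*2*N/3 = 6 - 2*N*N/3 = 6 - 2*N²/3)
((141731 - 1*169206) - 176072) + b(y) = ((141731 - 1*169206) - 176072) + (6 - ⅔*75²) = ((141731 - 169206) - 176072) + (6 - ⅔*5625) = (-27475 - 176072) + (6 - 3750) = -203547 - 3744 = -207291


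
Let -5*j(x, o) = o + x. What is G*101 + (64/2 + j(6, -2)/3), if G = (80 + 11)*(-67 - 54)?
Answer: -16681189/15 ≈ -1.1121e+6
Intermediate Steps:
j(x, o) = -o/5 - x/5 (j(x, o) = -(o + x)/5 = -o/5 - x/5)
G = -11011 (G = 91*(-121) = -11011)
G*101 + (64/2 + j(6, -2)/3) = -11011*101 + (64/2 + (-⅕*(-2) - ⅕*6)/3) = -1112111 + (64*(½) + (⅖ - 6/5)*(⅓)) = -1112111 + (32 - ⅘*⅓) = -1112111 + (32 - 4/15) = -1112111 + 476/15 = -16681189/15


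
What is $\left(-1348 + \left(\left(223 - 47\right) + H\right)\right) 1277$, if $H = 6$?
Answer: $-1488982$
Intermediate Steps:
$\left(-1348 + \left(\left(223 - 47\right) + H\right)\right) 1277 = \left(-1348 + \left(\left(223 - 47\right) + 6\right)\right) 1277 = \left(-1348 + \left(176 + 6\right)\right) 1277 = \left(-1348 + 182\right) 1277 = \left(-1166\right) 1277 = -1488982$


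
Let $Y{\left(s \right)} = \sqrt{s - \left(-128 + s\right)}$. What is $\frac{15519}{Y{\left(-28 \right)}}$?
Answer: $\frac{15519 \sqrt{2}}{16} \approx 1371.7$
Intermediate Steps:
$Y{\left(s \right)} = 8 \sqrt{2}$ ($Y{\left(s \right)} = \sqrt{128} = 8 \sqrt{2}$)
$\frac{15519}{Y{\left(-28 \right)}} = \frac{15519}{8 \sqrt{2}} = 15519 \frac{\sqrt{2}}{16} = \frac{15519 \sqrt{2}}{16}$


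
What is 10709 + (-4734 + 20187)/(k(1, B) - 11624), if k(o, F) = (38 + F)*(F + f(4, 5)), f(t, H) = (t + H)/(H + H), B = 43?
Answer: 863858299/80681 ≈ 10707.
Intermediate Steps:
f(t, H) = (H + t)/(2*H) (f(t, H) = (H + t)/((2*H)) = (H + t)*(1/(2*H)) = (H + t)/(2*H))
k(o, F) = (38 + F)*(9/10 + F) (k(o, F) = (38 + F)*(F + (1/2)*(5 + 4)/5) = (38 + F)*(F + (1/2)*(1/5)*9) = (38 + F)*(F + 9/10) = (38 + F)*(9/10 + F))
10709 + (-4734 + 20187)/(k(1, B) - 11624) = 10709 + (-4734 + 20187)/((171/5 + 43**2 + (389/10)*43) - 11624) = 10709 + 15453/((171/5 + 1849 + 16727/10) - 11624) = 10709 + 15453/(35559/10 - 11624) = 10709 + 15453/(-80681/10) = 10709 + 15453*(-10/80681) = 10709 - 154530/80681 = 863858299/80681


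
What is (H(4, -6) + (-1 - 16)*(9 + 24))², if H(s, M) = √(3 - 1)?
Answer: (561 - √2)² ≈ 3.1314e+5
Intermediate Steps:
H(s, M) = √2
(H(4, -6) + (-1 - 16)*(9 + 24))² = (√2 + (-1 - 16)*(9 + 24))² = (√2 - 17*33)² = (√2 - 561)² = (-561 + √2)²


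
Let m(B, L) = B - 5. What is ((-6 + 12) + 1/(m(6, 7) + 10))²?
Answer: 4489/121 ≈ 37.099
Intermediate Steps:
m(B, L) = -5 + B
((-6 + 12) + 1/(m(6, 7) + 10))² = ((-6 + 12) + 1/((-5 + 6) + 10))² = (6 + 1/(1 + 10))² = (6 + 1/11)² = (67/11)² = 4489/121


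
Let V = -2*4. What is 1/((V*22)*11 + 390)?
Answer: -1/1546 ≈ -0.00064683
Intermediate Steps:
V = -8
1/((V*22)*11 + 390) = 1/(-8*22*11 + 390) = 1/(-176*11 + 390) = 1/(-1936 + 390) = 1/(-1546) = -1/1546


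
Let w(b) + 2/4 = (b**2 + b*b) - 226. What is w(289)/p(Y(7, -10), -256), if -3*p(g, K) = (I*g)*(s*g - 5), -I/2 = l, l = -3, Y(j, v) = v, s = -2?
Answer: 333631/600 ≈ 556.05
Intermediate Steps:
w(b) = -453/2 + 2*b**2 (w(b) = -1/2 + ((b**2 + b*b) - 226) = -1/2 + ((b**2 + b**2) - 226) = -1/2 + (2*b**2 - 226) = -1/2 + (-226 + 2*b**2) = -453/2 + 2*b**2)
I = 6 (I = -2*(-3) = 6)
p(g, K) = -2*g*(-5 - 2*g) (p(g, K) = -6*g*(-2*g - 5)/3 = -6*g*(-5 - 2*g)/3 = -2*g*(-5 - 2*g))
w(289)/p(Y(7, -10), -256) = (-453/2 + 2*289**2)/((2*(-10)*(5 + 2*(-10)))) = (-453/2 + 2*83521)/((2*(-10)*(5 - 20))) = (-453/2 + 167042)/((2*(-10)*(-15))) = (333631/2)/300 = (333631/2)*(1/300) = 333631/600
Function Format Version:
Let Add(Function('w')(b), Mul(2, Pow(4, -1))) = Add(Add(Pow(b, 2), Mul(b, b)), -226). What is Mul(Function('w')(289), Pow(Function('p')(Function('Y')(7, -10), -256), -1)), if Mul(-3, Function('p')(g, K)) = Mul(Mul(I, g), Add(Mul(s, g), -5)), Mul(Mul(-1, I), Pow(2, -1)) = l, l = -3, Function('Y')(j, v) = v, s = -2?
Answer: Rational(333631, 600) ≈ 556.05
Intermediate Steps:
Function('w')(b) = Add(Rational(-453, 2), Mul(2, Pow(b, 2))) (Function('w')(b) = Add(Rational(-1, 2), Add(Add(Pow(b, 2), Mul(b, b)), -226)) = Add(Rational(-1, 2), Add(Add(Pow(b, 2), Pow(b, 2)), -226)) = Add(Rational(-1, 2), Add(Mul(2, Pow(b, 2)), -226)) = Add(Rational(-1, 2), Add(-226, Mul(2, Pow(b, 2)))) = Add(Rational(-453, 2), Mul(2, Pow(b, 2))))
I = 6 (I = Mul(-2, -3) = 6)
Function('p')(g, K) = Mul(-2, g, Add(-5, Mul(-2, g))) (Function('p')(g, K) = Mul(Rational(-1, 3), Mul(Mul(6, g), Add(Mul(-2, g), -5))) = Mul(Rational(-1, 3), Mul(Mul(6, g), Add(-5, Mul(-2, g)))) = Mul(Rational(-1, 3), Mul(6, g, Add(-5, Mul(-2, g)))) = Mul(-2, g, Add(-5, Mul(-2, g))))
Mul(Function('w')(289), Pow(Function('p')(Function('Y')(7, -10), -256), -1)) = Mul(Add(Rational(-453, 2), Mul(2, Pow(289, 2))), Pow(Mul(2, -10, Add(5, Mul(2, -10))), -1)) = Mul(Add(Rational(-453, 2), Mul(2, 83521)), Pow(Mul(2, -10, Add(5, -20)), -1)) = Mul(Add(Rational(-453, 2), 167042), Pow(Mul(2, -10, -15), -1)) = Mul(Rational(333631, 2), Pow(300, -1)) = Mul(Rational(333631, 2), Rational(1, 300)) = Rational(333631, 600)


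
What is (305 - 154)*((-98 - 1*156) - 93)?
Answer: -52397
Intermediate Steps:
(305 - 154)*((-98 - 1*156) - 93) = 151*((-98 - 156) - 93) = 151*(-254 - 93) = 151*(-347) = -52397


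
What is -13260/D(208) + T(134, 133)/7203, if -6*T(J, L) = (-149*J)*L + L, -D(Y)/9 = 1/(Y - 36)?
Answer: 173883695/686 ≈ 2.5347e+5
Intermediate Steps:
D(Y) = -9/(-36 + Y) (D(Y) = -9/(Y - 36) = -9/(-36 + Y))
T(J, L) = -L/6 + 149*J*L/6 (T(J, L) = -((-149*J)*L + L)/6 = -(-149*J*L + L)/6 = -(L - 149*J*L)/6 = -L/6 + 149*J*L/6)
-13260/D(208) + T(134, 133)/7203 = -13260/((-9/(-36 + 208))) + ((⅙)*133*(-1 + 149*134))/7203 = -13260/((-9/172)) + ((⅙)*133*(-1 + 19966))*(1/7203) = -13260/((-9*1/172)) + ((⅙)*133*19965)*(1/7203) = -13260/(-9/172) + (885115/2)*(1/7203) = -13260*(-172/9) + 126445/2058 = 760240/3 + 126445/2058 = 173883695/686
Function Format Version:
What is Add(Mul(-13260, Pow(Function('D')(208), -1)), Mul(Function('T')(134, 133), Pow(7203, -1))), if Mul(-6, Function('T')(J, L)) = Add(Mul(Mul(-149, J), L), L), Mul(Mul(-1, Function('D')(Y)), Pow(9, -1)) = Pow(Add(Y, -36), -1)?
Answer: Rational(173883695, 686) ≈ 2.5347e+5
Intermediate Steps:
Function('D')(Y) = Mul(-9, Pow(Add(-36, Y), -1)) (Function('D')(Y) = Mul(-9, Pow(Add(Y, -36), -1)) = Mul(-9, Pow(Add(-36, Y), -1)))
Function('T')(J, L) = Add(Mul(Rational(-1, 6), L), Mul(Rational(149, 6), J, L)) (Function('T')(J, L) = Mul(Rational(-1, 6), Add(Mul(Mul(-149, J), L), L)) = Mul(Rational(-1, 6), Add(Mul(-149, J, L), L)) = Mul(Rational(-1, 6), Add(L, Mul(-149, J, L))) = Add(Mul(Rational(-1, 6), L), Mul(Rational(149, 6), J, L)))
Add(Mul(-13260, Pow(Function('D')(208), -1)), Mul(Function('T')(134, 133), Pow(7203, -1))) = Add(Mul(-13260, Pow(Mul(-9, Pow(Add(-36, 208), -1)), -1)), Mul(Mul(Rational(1, 6), 133, Add(-1, Mul(149, 134))), Pow(7203, -1))) = Add(Mul(-13260, Pow(Mul(-9, Pow(172, -1)), -1)), Mul(Mul(Rational(1, 6), 133, Add(-1, 19966)), Rational(1, 7203))) = Add(Mul(-13260, Pow(Mul(-9, Rational(1, 172)), -1)), Mul(Mul(Rational(1, 6), 133, 19965), Rational(1, 7203))) = Add(Mul(-13260, Pow(Rational(-9, 172), -1)), Mul(Rational(885115, 2), Rational(1, 7203))) = Add(Mul(-13260, Rational(-172, 9)), Rational(126445, 2058)) = Add(Rational(760240, 3), Rational(126445, 2058)) = Rational(173883695, 686)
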